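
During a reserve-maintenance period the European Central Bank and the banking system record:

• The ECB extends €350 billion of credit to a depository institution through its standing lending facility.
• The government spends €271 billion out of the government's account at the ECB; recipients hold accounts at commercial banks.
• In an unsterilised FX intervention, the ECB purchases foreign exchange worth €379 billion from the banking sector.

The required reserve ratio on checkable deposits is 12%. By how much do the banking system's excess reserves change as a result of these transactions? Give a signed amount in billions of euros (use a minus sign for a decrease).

Discount-window loan €350 billion: reserves +€350B, deposits 0.
Government spending €271 billion: reserves +€271B, deposits +€271B.
FX purchase €379 billion: reserves +€379B, deposits 0.
Totals: Δreserves = +€1000B, Δdeposits = +€271B.
Δrequired reserves = 12% × +€271B = +€32.52B.
Δexcess reserves = Δreserves − Δrequired = +€1000B − (+€32.52B) = +€967.48 billion.

+€967.48 billion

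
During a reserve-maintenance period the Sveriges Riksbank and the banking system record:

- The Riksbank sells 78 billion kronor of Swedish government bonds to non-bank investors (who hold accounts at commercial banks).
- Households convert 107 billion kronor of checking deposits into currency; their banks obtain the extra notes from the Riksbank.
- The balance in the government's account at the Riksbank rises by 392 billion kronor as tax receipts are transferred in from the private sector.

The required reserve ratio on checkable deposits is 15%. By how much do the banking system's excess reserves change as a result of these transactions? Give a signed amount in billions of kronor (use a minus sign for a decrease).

-490.45 billion

Asset sale (to non-banks) 78 billion kronor: reserves −78B, deposits −78B.
Currency withdrawal 107 billion kronor: reserves −107B, deposits −107B.
Government account inflow 392 billion kronor: reserves −392B, deposits −392B.
Totals: Δreserves = −577B, Δdeposits = −577B.
Δrequired reserves = 15% × −577B = −86.55B.
Δexcess reserves = Δreserves − Δrequired = −577B − (−86.55B) = -490.45 billion.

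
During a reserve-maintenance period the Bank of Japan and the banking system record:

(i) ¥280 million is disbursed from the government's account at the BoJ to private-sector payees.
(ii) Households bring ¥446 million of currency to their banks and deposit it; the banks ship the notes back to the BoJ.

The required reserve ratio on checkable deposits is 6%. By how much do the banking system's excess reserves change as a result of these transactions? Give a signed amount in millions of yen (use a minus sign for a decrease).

+¥682.44 million

Government spending ¥280 million: reserves +¥280M, deposits +¥280M.
Currency deposit ¥446 million: reserves +¥446M, deposits +¥446M.
Totals: Δreserves = +¥726M, Δdeposits = +¥726M.
Δrequired reserves = 6% × +¥726M = +¥43.56M.
Δexcess reserves = Δreserves − Δrequired = +¥726M − (+¥43.56M) = +¥682.44 million.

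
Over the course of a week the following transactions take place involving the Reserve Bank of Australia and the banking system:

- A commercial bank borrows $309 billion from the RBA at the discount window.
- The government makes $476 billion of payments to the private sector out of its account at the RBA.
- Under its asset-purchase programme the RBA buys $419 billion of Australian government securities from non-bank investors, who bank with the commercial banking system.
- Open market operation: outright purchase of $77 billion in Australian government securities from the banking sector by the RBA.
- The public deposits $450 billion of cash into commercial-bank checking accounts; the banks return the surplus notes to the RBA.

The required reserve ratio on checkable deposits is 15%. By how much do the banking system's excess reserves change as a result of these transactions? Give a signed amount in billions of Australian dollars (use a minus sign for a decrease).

Discount-window loan $309 billion: reserves +$309B, deposits 0.
Government spending $476 billion: reserves +$476B, deposits +$476B.
Asset purchase (from non-banks) $419 billion: reserves +$419B, deposits +$419B.
OMO purchase (from banks) $77 billion: reserves +$77B, deposits 0.
Currency deposit $450 billion: reserves +$450B, deposits +$450B.
Totals: Δreserves = +$1731B, Δdeposits = +$1345B.
Δrequired reserves = 15% × +$1345B = +$201.75B.
Δexcess reserves = Δreserves − Δrequired = +$1731B − (+$201.75B) = +$1529.25 billion.

+$1529.25 billion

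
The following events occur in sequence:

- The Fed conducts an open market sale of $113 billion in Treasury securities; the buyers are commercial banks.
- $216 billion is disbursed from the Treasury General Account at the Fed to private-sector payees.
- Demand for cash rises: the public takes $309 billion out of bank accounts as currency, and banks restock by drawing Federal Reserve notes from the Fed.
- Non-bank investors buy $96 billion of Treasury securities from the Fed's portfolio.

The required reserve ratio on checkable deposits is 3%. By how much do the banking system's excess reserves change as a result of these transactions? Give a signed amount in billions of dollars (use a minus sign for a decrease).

-$296.33 billion

OMO sale (to banks) $113 billion: reserves −$113B, deposits 0.
Government spending $216 billion: reserves +$216B, deposits +$216B.
Currency withdrawal $309 billion: reserves −$309B, deposits −$309B.
Asset sale (to non-banks) $96 billion: reserves −$96B, deposits −$96B.
Totals: Δreserves = −$302B, Δdeposits = −$189B.
Δrequired reserves = 3% × −$189B = −$5.67B.
Δexcess reserves = Δreserves − Δrequired = −$302B − (−$5.67B) = -$296.33 billion.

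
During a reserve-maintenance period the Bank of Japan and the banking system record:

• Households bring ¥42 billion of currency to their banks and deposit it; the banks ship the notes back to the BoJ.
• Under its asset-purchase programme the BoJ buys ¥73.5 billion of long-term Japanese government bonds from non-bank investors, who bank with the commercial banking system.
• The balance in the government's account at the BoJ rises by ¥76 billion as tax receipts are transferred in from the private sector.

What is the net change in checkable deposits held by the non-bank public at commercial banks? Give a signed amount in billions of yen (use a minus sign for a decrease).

+¥39.5 billion

BoJ balance sheet:
  Assets:      Securities +¥73.5B
  Liabilities: Bank reserves +¥39.5B, Currency in circulation −¥42B, Government deposits +¥76B
Commercial banking system:
  Assets:      Reserves at CB +¥39.5B
  Liabilities: Checkable deposits +¥39.5B
So the change in checkable deposits held by the non-bank public at commercial banks is +¥39.5 billion.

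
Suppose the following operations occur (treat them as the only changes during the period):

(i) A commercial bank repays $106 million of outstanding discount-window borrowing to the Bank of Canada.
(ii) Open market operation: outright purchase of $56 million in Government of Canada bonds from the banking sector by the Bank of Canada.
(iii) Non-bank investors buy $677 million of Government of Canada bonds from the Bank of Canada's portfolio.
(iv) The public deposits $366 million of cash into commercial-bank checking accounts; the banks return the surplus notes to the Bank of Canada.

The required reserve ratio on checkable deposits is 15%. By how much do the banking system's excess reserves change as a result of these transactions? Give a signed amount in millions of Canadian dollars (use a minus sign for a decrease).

Discount-window repayment $106 million: reserves −$106M, deposits 0.
OMO purchase (from banks) $56 million: reserves +$56M, deposits 0.
Asset sale (to non-banks) $677 million: reserves −$677M, deposits −$677M.
Currency deposit $366 million: reserves +$366M, deposits +$366M.
Totals: Δreserves = −$361M, Δdeposits = −$311M.
Δrequired reserves = 15% × −$311M = −$46.65M.
Δexcess reserves = Δreserves − Δrequired = −$361M − (−$46.65M) = -$314.35 million.

-$314.35 million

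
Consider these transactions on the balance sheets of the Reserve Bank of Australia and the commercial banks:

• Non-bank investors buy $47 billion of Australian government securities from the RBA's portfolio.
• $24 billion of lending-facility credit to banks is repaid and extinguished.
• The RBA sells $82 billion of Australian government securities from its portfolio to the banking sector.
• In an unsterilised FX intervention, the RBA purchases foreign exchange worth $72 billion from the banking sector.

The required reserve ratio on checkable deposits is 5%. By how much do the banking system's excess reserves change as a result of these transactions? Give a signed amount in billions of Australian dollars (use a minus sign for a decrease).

-$78.65 billion

Asset sale (to non-banks) $47 billion: reserves −$47B, deposits −$47B.
Discount-window repayment $24 billion: reserves −$24B, deposits 0.
OMO sale (to banks) $82 billion: reserves −$82B, deposits 0.
FX purchase $72 billion: reserves +$72B, deposits 0.
Totals: Δreserves = −$81B, Δdeposits = −$47B.
Δrequired reserves = 5% × −$47B = −$2.35B.
Δexcess reserves = Δreserves − Δrequired = −$81B − (−$2.35B) = -$78.65 billion.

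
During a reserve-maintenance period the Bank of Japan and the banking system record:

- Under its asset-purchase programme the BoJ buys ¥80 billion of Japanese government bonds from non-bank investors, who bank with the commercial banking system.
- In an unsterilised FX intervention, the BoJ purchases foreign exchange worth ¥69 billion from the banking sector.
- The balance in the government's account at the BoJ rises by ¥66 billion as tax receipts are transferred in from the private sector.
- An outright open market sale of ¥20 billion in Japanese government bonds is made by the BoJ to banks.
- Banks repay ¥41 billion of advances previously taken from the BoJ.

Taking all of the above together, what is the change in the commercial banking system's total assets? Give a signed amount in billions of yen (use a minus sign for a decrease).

-¥27 billion

Asset purchase (from non-banks) ¥80 billion: bank balance sheets expand → +¥80B.
FX purchase ¥69 billion: just an asset swap on bank balance sheets → 0.
Government account inflow ¥66 billion: bank balance sheets shrink → −¥66B.
OMO sale (to banks) ¥20 billion: just an asset swap on bank balance sheets → 0.
Discount-window repayment ¥41 billion: bank balance sheets shrink → −¥41B.
Net: 80 + 0 − 66 + 0 − 41 = -¥27 billion.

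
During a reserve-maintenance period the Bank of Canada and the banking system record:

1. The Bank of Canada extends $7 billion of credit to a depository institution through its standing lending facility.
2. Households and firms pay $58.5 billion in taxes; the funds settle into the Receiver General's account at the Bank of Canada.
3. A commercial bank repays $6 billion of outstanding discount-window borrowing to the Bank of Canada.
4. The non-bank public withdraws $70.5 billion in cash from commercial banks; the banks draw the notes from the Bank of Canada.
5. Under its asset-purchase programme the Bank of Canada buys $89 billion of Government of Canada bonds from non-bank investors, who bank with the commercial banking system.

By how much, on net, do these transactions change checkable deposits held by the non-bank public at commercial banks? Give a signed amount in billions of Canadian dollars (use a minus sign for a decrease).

-$40 billion

Discount-window loan $7 billion: the counterparty is a bank, so public deposits are unchanged → 0.
Government account inflow $58.5 billion: non-bank counterparties' bank balances fall → −$58.5B.
Discount-window repayment $6 billion: the counterparty is a bank, so public deposits are unchanged → 0.
Currency withdrawal $70.5 billion: non-bank counterparties' bank balances fall → −$70.5B.
Asset purchase (from non-banks) $89 billion: non-bank counterparties' bank balances rise → +$89B.
Net: 0 − 58.5 + 0 − 70.5 + 89 = -$40 billion.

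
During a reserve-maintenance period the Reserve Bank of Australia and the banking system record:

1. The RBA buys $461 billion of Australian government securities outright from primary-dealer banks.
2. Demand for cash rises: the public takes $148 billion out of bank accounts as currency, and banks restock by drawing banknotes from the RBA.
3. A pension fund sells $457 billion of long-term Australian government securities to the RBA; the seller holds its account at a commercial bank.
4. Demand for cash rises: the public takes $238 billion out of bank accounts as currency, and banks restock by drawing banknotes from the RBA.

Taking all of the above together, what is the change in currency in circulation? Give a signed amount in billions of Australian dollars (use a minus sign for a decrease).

+$386 billion

OMO purchase (from banks) $461 billion: no currency enters or leaves circulation → 0.
Currency withdrawal $148 billion: notes leave the central bank → +$148B.
Asset purchase (from non-banks) $457 billion: no currency enters or leaves circulation → 0.
Currency withdrawal $238 billion: notes leave the central bank → +$238B.
Net: 0 + 148 + 0 + 238 = +$386 billion.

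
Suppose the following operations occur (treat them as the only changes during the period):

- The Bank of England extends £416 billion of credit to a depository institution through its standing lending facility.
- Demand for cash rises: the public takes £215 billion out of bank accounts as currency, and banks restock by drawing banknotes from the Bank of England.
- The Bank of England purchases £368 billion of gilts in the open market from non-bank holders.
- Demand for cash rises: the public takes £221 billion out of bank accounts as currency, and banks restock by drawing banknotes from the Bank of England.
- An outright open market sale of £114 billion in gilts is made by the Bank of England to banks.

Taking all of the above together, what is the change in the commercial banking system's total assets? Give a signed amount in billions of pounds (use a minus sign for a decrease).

+£348 billion

Discount-window loan £416 billion: bank balance sheets expand → +£416B.
Currency withdrawal £215 billion: bank balance sheets shrink → −£215B.
Asset purchase (from non-banks) £368 billion: bank balance sheets expand → +£368B.
Currency withdrawal £221 billion: bank balance sheets shrink → −£221B.
OMO sale (to banks) £114 billion: just an asset swap on bank balance sheets → 0.
Net: 416 − 215 + 368 − 221 + 0 = +£348 billion.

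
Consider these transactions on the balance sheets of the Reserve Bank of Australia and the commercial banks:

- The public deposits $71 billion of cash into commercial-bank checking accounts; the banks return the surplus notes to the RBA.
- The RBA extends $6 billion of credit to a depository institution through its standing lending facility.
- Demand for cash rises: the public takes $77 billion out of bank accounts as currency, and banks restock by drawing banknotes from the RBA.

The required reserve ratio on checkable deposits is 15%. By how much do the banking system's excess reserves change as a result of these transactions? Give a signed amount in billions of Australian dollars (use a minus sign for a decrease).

Currency deposit $71 billion: reserves +$71B, deposits +$71B.
Discount-window loan $6 billion: reserves +$6B, deposits 0.
Currency withdrawal $77 billion: reserves −$77B, deposits −$77B.
Totals: Δreserves = 0, Δdeposits = −$6B.
Δrequired reserves = 15% × −$6B = −$0.9B.
Δexcess reserves = Δreserves − Δrequired = 0 − (−$0.9B) = +$0.9 billion.

+$0.9 billion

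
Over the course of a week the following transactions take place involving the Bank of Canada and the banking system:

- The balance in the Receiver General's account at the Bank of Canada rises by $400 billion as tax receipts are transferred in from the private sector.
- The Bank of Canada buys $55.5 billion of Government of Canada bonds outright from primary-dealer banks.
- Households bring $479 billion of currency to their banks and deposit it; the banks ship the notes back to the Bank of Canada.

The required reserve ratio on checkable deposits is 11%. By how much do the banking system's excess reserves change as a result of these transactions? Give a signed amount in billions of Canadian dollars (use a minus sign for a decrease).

+$125.81 billion

Government account inflow $400 billion: reserves −$400B, deposits −$400B.
OMO purchase (from banks) $55.5 billion: reserves +$55.5B, deposits 0.
Currency deposit $479 billion: reserves +$479B, deposits +$479B.
Totals: Δreserves = +$134.5B, Δdeposits = +$79B.
Δrequired reserves = 11% × +$79B = +$8.69B.
Δexcess reserves = Δreserves − Δrequired = +$134.5B − (+$8.69B) = +$125.81 billion.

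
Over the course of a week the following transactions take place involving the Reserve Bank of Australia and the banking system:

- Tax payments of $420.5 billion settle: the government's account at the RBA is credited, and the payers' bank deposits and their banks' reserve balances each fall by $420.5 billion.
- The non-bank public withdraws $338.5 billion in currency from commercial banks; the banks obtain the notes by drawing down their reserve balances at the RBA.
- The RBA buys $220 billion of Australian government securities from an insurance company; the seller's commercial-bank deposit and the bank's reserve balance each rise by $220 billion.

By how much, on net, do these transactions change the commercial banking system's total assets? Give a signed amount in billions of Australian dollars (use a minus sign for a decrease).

Government account inflow $420.5 billion: bank balance sheets shrink → −$420.5B.
Currency withdrawal $338.5 billion: bank balance sheets shrink → −$338.5B.
Asset purchase (from non-banks) $220 billion: bank balance sheets expand → +$220B.
Net: −420.5 − 338.5 + 220 = -$539 billion.

-$539 billion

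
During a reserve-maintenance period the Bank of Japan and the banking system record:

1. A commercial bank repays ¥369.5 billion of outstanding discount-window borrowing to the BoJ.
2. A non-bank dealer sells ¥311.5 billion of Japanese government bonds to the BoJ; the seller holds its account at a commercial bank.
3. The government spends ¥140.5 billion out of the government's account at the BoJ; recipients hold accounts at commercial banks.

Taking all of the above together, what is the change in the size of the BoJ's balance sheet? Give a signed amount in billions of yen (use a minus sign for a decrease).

Discount-window repayment ¥369.5 billion: a BoJ asset is shed → −¥369.5B.
Asset purchase (from non-banks) ¥311.5 billion: a BoJ asset is acquired → +¥311.5B.
Government spending ¥140.5 billion: only the composition of liabilities changes → 0.
Net: −369.5 + 311.5 + 0 = -¥58 billion.

-¥58 billion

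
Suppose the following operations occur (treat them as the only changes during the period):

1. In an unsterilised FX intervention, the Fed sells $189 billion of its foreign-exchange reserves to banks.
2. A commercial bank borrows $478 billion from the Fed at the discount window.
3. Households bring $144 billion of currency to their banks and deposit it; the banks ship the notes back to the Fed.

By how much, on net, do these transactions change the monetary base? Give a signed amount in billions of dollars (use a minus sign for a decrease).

Fed balance sheet:
  Assets:      Loans to banks +$478B, Foreign assets −$189B
  Liabilities: Bank reserves +$433B, Currency in circulation −$144B
Commercial banking system:
  Assets:      Reserves at CB +$433B, Foreign assets +$189B
  Liabilities: Checkable deposits +$144B, Borrowings from CB +$478B
Monetary base = currency + reserves: −$144B + (+$433B) = +$289 billion.

+$289 billion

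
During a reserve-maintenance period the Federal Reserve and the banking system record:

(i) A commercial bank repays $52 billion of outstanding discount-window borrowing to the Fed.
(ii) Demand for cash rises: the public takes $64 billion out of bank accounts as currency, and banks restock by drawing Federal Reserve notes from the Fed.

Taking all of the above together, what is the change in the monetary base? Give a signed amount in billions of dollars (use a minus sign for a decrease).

-$52 billion

Discount-window repayment $52 billion: Fed balance sheet contracts → −$52B.
Currency withdrawal $64 billion: just a shift between currency and reserves — both are base money → 0.
Net: −52 + 0 = -$52 billion.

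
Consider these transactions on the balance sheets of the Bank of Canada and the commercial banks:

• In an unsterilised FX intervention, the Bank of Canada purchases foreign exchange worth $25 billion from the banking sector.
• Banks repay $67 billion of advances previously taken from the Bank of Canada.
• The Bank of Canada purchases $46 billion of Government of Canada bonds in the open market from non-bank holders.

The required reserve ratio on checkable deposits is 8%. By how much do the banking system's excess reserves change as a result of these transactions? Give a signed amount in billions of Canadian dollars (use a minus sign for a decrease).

FX purchase $25 billion: reserves +$25B, deposits 0.
Discount-window repayment $67 billion: reserves −$67B, deposits 0.
Asset purchase (from non-banks) $46 billion: reserves +$46B, deposits +$46B.
Totals: Δreserves = +$4B, Δdeposits = +$46B.
Δrequired reserves = 8% × +$46B = +$3.68B.
Δexcess reserves = Δreserves − Δrequired = +$4B − (+$3.68B) = +$0.32 billion.

+$0.32 billion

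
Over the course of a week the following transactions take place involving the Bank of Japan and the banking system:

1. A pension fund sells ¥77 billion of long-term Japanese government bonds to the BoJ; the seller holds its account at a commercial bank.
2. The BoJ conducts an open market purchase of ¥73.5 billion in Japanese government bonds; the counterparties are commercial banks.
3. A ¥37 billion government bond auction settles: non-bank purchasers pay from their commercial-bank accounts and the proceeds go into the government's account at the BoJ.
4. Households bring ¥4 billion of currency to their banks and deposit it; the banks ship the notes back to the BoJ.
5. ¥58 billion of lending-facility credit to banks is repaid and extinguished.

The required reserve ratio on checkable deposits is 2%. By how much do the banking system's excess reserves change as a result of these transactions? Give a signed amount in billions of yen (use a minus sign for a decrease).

+¥58.62 billion

Asset purchase (from non-banks) ¥77 billion: reserves +¥77B, deposits +¥77B.
OMO purchase (from banks) ¥73.5 billion: reserves +¥73.5B, deposits 0.
Government account inflow ¥37 billion: reserves −¥37B, deposits −¥37B.
Currency deposit ¥4 billion: reserves +¥4B, deposits +¥4B.
Discount-window repayment ¥58 billion: reserves −¥58B, deposits 0.
Totals: Δreserves = +¥59.5B, Δdeposits = +¥44B.
Δrequired reserves = 2% × +¥44B = +¥0.88B.
Δexcess reserves = Δreserves − Δrequired = +¥59.5B − (+¥0.88B) = +¥58.62 billion.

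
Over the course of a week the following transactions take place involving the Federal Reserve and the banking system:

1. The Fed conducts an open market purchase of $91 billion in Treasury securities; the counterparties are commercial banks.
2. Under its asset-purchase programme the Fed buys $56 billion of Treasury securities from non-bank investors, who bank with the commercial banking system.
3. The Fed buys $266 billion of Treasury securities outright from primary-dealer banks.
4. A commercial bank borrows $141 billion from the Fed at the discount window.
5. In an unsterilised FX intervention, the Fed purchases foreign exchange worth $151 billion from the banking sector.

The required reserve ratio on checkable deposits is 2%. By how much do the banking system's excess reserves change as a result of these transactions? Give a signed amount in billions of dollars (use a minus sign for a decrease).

OMO purchase (from banks) $91 billion: reserves +$91B, deposits 0.
Asset purchase (from non-banks) $56 billion: reserves +$56B, deposits +$56B.
OMO purchase (from banks) $266 billion: reserves +$266B, deposits 0.
Discount-window loan $141 billion: reserves +$141B, deposits 0.
FX purchase $151 billion: reserves +$151B, deposits 0.
Totals: Δreserves = +$705B, Δdeposits = +$56B.
Δrequired reserves = 2% × +$56B = +$1.12B.
Δexcess reserves = Δreserves − Δrequired = +$705B − (+$1.12B) = +$703.88 billion.

+$703.88 billion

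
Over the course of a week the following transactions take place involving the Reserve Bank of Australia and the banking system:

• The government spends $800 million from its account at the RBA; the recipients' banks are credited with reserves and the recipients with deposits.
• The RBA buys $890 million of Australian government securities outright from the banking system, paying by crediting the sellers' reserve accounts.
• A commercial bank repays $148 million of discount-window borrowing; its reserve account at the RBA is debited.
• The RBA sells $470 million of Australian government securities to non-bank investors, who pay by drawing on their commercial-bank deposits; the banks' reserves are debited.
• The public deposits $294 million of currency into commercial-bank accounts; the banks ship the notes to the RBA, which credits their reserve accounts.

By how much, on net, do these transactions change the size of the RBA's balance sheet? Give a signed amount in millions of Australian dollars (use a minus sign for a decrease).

+$272 million

RBA balance sheet:
  Assets:      Securities +$420M, Loans to banks −$148M
  Liabilities: Bank reserves +$1366M, Currency in circulation −$294M, Government deposits −$800M
Change in total RBA assets = +$272 million.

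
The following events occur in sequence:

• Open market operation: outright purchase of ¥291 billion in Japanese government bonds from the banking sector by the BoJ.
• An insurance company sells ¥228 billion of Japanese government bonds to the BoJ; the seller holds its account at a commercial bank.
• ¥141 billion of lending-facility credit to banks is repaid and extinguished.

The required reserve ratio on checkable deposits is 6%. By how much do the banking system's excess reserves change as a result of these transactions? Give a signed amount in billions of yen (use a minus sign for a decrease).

+¥364.32 billion

OMO purchase (from banks) ¥291 billion: reserves +¥291B, deposits 0.
Asset purchase (from non-banks) ¥228 billion: reserves +¥228B, deposits +¥228B.
Discount-window repayment ¥141 billion: reserves −¥141B, deposits 0.
Totals: Δreserves = +¥378B, Δdeposits = +¥228B.
Δrequired reserves = 6% × +¥228B = +¥13.68B.
Δexcess reserves = Δreserves − Δrequired = +¥378B − (+¥13.68B) = +¥364.32 billion.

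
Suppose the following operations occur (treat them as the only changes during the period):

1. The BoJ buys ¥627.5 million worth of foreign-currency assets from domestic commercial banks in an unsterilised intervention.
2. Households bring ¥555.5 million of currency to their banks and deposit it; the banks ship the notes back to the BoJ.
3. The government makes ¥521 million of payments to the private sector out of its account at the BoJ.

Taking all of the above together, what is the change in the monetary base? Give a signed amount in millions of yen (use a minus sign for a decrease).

BoJ balance sheet:
  Assets:      Foreign assets +¥627.5M
  Liabilities: Bank reserves +¥1704M, Currency in circulation −¥555.5M, Government deposits −¥521M
Monetary base = currency + reserves: −¥555.5M + (+¥1704M) = +¥1148.5 million.

+¥1148.5 million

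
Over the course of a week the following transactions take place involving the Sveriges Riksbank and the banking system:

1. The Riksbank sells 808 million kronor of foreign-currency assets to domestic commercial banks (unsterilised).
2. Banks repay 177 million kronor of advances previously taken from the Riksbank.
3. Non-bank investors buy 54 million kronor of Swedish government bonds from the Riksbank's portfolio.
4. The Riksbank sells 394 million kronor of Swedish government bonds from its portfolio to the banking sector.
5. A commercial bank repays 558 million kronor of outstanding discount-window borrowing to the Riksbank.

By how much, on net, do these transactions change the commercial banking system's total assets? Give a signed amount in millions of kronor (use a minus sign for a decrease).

Riksbank balance sheet:
  Assets:      Securities −448M, Loans to banks −735M, Foreign assets −808M
  Liabilities: Bank reserves −1991M
Commercial banking system:
  Assets:      Reserves at CB −1991M, Securities +394M, Foreign assets +808M
  Liabilities: Checkable deposits −54M, Borrowings from CB −735M
Change in total bank assets = -789 million.

-789 million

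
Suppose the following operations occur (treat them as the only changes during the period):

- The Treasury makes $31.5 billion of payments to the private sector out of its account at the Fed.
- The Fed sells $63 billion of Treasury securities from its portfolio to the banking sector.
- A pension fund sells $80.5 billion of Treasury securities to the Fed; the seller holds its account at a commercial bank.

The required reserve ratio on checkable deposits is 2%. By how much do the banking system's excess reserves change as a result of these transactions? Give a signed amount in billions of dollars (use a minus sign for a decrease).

+$46.76 billion

Government spending $31.5 billion: reserves +$31.5B, deposits +$31.5B.
OMO sale (to banks) $63 billion: reserves −$63B, deposits 0.
Asset purchase (from non-banks) $80.5 billion: reserves +$80.5B, deposits +$80.5B.
Totals: Δreserves = +$49B, Δdeposits = +$112B.
Δrequired reserves = 2% × +$112B = +$2.24B.
Δexcess reserves = Δreserves − Δrequired = +$49B − (+$2.24B) = +$46.76 billion.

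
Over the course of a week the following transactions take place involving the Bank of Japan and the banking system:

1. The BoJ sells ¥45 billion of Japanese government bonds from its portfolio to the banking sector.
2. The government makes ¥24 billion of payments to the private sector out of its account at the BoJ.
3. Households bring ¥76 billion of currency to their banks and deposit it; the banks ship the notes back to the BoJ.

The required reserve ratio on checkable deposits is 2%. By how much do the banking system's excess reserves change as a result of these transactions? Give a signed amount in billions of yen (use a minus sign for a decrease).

+¥53 billion

OMO sale (to banks) ¥45 billion: reserves −¥45B, deposits 0.
Government spending ¥24 billion: reserves +¥24B, deposits +¥24B.
Currency deposit ¥76 billion: reserves +¥76B, deposits +¥76B.
Totals: Δreserves = +¥55B, Δdeposits = +¥100B.
Δrequired reserves = 2% × +¥100B = +¥2B.
Δexcess reserves = Δreserves − Δrequired = +¥55B − (+¥2B) = +¥53 billion.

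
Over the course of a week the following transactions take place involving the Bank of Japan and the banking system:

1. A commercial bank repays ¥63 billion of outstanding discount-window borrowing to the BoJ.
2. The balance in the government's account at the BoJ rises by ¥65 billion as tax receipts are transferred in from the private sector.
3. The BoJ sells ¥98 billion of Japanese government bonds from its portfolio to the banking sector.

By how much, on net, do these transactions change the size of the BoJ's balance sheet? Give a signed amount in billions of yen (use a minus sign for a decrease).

-¥161 billion

BoJ balance sheet:
  Assets:      Securities −¥98B, Loans to banks −¥63B
  Liabilities: Bank reserves −¥226B, Government deposits +¥65B
Commercial banking system:
  Assets:      Reserves at CB −¥226B, Securities +¥98B
  Liabilities: Checkable deposits −¥65B, Borrowings from CB −¥63B
Change in total BoJ assets = -¥161 billion.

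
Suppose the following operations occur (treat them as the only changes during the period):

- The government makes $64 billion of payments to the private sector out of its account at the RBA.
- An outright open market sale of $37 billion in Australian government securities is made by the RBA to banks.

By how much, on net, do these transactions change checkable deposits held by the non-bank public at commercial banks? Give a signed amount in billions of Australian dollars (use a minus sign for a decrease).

+$64 billion

Government spending $64 billion: non-bank counterparties' bank balances rise → +$64B.
OMO sale (to banks) $37 billion: the counterparty is a bank, so public deposits are unchanged → 0.
Net: 64 + 0 = +$64 billion.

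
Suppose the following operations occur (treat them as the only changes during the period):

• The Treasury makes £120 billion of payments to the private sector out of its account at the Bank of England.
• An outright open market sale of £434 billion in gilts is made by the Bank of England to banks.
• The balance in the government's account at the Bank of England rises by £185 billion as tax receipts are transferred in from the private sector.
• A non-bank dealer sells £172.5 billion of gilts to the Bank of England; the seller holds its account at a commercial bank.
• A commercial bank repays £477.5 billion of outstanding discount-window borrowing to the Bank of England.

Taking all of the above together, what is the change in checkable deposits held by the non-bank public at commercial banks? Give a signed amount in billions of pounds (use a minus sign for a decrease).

Government spending £120 billion: non-bank counterparties' bank balances rise → +£120B.
OMO sale (to banks) £434 billion: the counterparty is a bank, so public deposits are unchanged → 0.
Government account inflow £185 billion: non-bank counterparties' bank balances fall → −£185B.
Asset purchase (from non-banks) £172.5 billion: non-bank counterparties' bank balances rise → +£172.5B.
Discount-window repayment £477.5 billion: the counterparty is a bank, so public deposits are unchanged → 0.
Net: 120 + 0 − 185 + 172.5 + 0 = +£107.5 billion.

+£107.5 billion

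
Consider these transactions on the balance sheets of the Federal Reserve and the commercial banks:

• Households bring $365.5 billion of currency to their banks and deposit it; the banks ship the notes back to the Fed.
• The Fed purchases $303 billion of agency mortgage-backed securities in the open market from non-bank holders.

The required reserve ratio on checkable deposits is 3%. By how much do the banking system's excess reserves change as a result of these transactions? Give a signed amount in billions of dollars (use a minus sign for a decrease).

+$648.445 billion

Currency deposit $365.5 billion: reserves +$365.5B, deposits +$365.5B.
Asset purchase (from non-banks) $303 billion: reserves +$303B, deposits +$303B.
Totals: Δreserves = +$668.5B, Δdeposits = +$668.5B.
Δrequired reserves = 3% × +$668.5B = +$20.055B.
Δexcess reserves = Δreserves − Δrequired = +$668.5B − (+$20.055B) = +$648.445 billion.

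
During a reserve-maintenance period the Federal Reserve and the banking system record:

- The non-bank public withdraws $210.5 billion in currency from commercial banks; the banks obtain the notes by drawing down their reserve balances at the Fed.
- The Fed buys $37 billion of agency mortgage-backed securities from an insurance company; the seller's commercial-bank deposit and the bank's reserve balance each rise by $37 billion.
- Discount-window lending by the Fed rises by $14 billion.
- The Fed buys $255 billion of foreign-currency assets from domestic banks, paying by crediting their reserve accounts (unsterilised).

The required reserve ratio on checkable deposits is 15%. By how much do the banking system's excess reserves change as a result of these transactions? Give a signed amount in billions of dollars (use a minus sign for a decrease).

+$121.525 billion

Currency withdrawal $210.5 billion: reserves −$210.5B, deposits −$210.5B.
Asset purchase (from non-banks) $37 billion: reserves +$37B, deposits +$37B.
Discount-window loan $14 billion: reserves +$14B, deposits 0.
FX purchase $255 billion: reserves +$255B, deposits 0.
Totals: Δreserves = +$95.5B, Δdeposits = −$173.5B.
Δrequired reserves = 15% × −$173.5B = −$26.025B.
Δexcess reserves = Δreserves − Δrequired = +$95.5B − (−$26.025B) = +$121.525 billion.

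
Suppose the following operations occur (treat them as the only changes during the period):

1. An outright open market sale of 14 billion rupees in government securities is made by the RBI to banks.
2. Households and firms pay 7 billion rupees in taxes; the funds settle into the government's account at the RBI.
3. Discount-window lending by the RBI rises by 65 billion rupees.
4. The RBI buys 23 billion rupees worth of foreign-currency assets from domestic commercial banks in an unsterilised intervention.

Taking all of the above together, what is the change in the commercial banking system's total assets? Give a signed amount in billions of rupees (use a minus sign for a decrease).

RBI balance sheet:
  Assets:      Securities −14B, Loans to banks +65B, Foreign assets +23B
  Liabilities: Bank reserves +67B, Government deposits +7B
Commercial banking system:
  Assets:      Reserves at CB +67B, Securities +14B, Foreign assets −23B
  Liabilities: Checkable deposits −7B, Borrowings from CB +65B
Change in total bank assets = +58 billion.

+58 billion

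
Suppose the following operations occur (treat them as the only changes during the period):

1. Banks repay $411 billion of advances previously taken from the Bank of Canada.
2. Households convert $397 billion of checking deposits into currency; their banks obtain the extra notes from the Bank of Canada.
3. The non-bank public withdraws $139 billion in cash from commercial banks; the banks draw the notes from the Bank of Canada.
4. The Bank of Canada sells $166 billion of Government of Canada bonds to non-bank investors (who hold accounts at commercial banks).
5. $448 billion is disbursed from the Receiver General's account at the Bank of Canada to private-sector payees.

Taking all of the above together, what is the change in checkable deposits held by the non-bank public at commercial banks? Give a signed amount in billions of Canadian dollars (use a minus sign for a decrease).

-$254 billion

Discount-window repayment $411 billion: the counterparty is a bank, so public deposits are unchanged → 0.
Currency withdrawal $397 billion: non-bank counterparties' bank balances fall → −$397B.
Currency withdrawal $139 billion: non-bank counterparties' bank balances fall → −$139B.
Asset sale (to non-banks) $166 billion: non-bank counterparties' bank balances fall → −$166B.
Government spending $448 billion: non-bank counterparties' bank balances rise → +$448B.
Net: 0 − 397 − 139 − 166 + 448 = -$254 billion.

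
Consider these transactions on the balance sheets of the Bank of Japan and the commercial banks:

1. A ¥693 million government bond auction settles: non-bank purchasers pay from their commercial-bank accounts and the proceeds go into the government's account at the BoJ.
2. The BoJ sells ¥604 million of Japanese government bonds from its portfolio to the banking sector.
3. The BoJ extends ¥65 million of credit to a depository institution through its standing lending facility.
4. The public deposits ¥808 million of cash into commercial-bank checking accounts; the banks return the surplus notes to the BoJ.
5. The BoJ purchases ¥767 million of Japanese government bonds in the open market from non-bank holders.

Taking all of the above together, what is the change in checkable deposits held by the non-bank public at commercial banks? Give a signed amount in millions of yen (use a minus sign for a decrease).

BoJ balance sheet:
  Assets:      Securities +¥163M, Loans to banks +¥65M
  Liabilities: Bank reserves +¥343M, Currency in circulation −¥808M, Government deposits +¥693M
Commercial banking system:
  Assets:      Reserves at CB +¥343M, Securities +¥604M
  Liabilities: Checkable deposits +¥882M, Borrowings from CB +¥65M
So the change in checkable deposits held by the non-bank public at commercial banks is +¥882 million.

+¥882 million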